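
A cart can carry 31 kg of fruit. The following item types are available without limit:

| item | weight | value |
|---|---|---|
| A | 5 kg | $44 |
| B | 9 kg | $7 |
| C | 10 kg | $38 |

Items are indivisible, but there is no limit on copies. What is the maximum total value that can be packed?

$264

Best value-per-unit is A at 44/5, and filling with it alone uses weight 6×5=30. No mix of the others beats 6×44 = 264.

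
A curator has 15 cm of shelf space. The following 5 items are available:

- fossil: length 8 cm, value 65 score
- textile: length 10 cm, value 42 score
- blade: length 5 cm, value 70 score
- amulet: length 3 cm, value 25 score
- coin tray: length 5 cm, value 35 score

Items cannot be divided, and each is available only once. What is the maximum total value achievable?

Check high-value combinations within 15 cm:
- fossil+blade: length 8+5=13, value 65+70=135
- blade+amulet+coin tray: length 5+3+5=13, value 70+25+35=130
- textile+blade: length 10+5=15, value 42+70=112
- blade+coin tray: length 5+5=10, value 70+35=105
- fossil+coin tray: length 8+5=13, value 65+35=100
Best: 135 score.

135 score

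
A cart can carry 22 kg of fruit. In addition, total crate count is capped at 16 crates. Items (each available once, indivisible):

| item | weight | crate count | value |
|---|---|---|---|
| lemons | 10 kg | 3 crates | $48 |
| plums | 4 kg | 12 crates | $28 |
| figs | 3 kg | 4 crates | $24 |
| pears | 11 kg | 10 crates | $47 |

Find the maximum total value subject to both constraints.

Feasible sets respecting both limits:
- lemons+pears: weight 21, crate count 13, value 95
- lemons+plums: weight 14, crate count 15, value 76
- lemons+figs: weight 13, crate count 7, value 72
Best: $95.

$95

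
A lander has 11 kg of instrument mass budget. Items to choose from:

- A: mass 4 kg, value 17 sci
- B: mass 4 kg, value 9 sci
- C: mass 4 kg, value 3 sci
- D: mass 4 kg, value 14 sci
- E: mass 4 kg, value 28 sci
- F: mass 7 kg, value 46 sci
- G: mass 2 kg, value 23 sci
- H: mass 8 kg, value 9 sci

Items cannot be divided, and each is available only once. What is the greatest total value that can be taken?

Check high-value combinations within 11 kg:
- E+F: mass 4+7=11, value 28+46=74
- F+G: mass 7+2=9, value 46+23=69
- A+E+G: mass 4+4+2=10, value 17+28+23=68
Best: 74 sci.

74 sci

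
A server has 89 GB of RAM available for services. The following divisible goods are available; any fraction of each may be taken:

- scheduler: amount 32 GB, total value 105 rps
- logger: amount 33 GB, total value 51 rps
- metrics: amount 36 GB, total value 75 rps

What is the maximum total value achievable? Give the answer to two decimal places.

212.45

Take in order of value per unit:
- scheduler (105/32 per unit): all 32 → value 105, running total 105.00
- metrics (75/36 per unit): all 36 → value 75, running total 180.00
- logger (51/33 per unit): 21 of 33 → value 21×51/33 = 32.4545, running total 212.45
Total 212.45.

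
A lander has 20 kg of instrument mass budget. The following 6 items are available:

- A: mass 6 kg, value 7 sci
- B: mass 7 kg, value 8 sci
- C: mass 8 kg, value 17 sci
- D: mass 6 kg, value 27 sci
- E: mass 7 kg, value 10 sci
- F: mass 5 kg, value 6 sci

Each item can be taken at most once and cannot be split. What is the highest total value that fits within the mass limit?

Check high-value combinations within 20 kg:
- A+C+D: mass 6+8+6=20, value 7+17+27=51
- C+D+F: mass 8+6+5=19, value 17+27+6=50
- B+D+E: mass 7+6+7=20, value 8+27+10=45
Best: 51 sci.

51 sci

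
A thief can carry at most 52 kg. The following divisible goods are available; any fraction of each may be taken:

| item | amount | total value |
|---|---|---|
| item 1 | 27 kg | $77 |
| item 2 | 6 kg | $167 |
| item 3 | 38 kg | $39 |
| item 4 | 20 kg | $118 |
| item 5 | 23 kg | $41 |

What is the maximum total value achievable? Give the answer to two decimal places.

Take in order of value per unit:
- item 2 (167/6 per unit): all 6 → value 167, running total 167.00
- item 4 (118/20 per unit): all 20 → value 118, running total 285.00
- item 1 (77/27 per unit): 26 of 27 → value 26×77/27 = 74.1481, running total 359.15
Total 359.15.

359.15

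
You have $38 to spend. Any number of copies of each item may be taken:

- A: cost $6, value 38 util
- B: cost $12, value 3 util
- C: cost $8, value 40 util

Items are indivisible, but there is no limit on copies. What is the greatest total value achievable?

Best value-per-unit is A at 38/6; filling with it alone gives 6×38 = 228.
Optimal mix: 5×A + 1×C → cost 38, value 230.

230 util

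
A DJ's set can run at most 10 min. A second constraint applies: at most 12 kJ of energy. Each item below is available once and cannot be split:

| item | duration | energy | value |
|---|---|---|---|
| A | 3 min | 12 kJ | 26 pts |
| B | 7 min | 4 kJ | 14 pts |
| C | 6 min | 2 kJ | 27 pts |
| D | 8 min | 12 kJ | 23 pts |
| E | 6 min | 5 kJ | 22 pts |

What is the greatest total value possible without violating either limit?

Feasible sets respecting both limits:
- C: duration 6, energy 2, value 27
- A: duration 3, energy 12, value 26
- D: duration 8, energy 12, value 23
- E: duration 6, energy 5, value 22
Best: 27 pts.

27 pts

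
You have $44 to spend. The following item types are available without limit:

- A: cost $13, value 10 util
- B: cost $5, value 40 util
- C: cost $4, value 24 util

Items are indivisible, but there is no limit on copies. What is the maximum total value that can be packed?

Best value-per-unit is B at 40/5; filling with it alone gives 8×40 = 320.
Optimal mix: 8×B + 1×C → cost 44, value 344.

344 util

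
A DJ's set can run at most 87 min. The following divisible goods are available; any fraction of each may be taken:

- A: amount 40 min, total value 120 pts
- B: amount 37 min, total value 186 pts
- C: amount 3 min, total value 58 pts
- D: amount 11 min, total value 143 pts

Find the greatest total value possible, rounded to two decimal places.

495.00

Take in order of value per unit:
- C (58/3 per unit): all 3 → value 58, running total 58.00
- D (143/11 per unit): all 11 → value 143, running total 201.00
- B (186/37 per unit): all 37 → value 186, running total 387.00
- A (120/40 per unit): 36 of 40 → value 36×120/40 = 108.0000, running total 495.00
Total 495.00.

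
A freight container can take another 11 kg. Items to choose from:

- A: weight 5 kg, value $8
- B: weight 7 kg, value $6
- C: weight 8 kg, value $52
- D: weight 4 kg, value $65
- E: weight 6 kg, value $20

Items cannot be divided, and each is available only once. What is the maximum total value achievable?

$85

Check high-value combinations within 11 kg:
- D+E: weight 4+6=10, value 65+20=85
- A+D: weight 5+4=9, value 8+65=73
- B+D: weight 7+4=11, value 6+65=71
- D: weight 4, value 65
- C: weight 8, value 52
Best: $85.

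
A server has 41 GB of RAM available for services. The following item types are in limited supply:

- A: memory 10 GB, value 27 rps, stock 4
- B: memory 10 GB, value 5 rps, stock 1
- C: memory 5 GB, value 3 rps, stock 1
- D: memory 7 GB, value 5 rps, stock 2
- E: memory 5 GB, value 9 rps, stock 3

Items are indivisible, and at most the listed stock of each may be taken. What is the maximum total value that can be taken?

Top feasible selections:
- 4×A: memory 40, value 108
- 3×A + 2×E: memory 40, value 99
- 3×A + 1×C + 1×E: memory 40, value 93
- 3×A + 1×E: memory 35, value 90
Best: 108 rps.

108 rps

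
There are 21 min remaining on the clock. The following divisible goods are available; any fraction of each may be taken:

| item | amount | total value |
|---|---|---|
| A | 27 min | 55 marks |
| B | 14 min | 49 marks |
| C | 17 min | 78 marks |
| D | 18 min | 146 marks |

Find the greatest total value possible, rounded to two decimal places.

Take in order of value per unit:
- D (146/18 per unit): all 18 → value 146, running total 146.00
- C (78/17 per unit): 3 of 17 → value 3×78/17 = 13.7647, running total 159.76
Total 159.76.

159.76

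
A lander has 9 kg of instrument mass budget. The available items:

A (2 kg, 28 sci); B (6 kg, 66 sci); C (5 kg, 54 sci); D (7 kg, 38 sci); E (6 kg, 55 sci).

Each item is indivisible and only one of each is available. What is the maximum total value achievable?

94 sci

Check high-value combinations within 9 kg:
- A+B: mass 2+6=8, value 28+66=94
- A+E: mass 2+6=8, value 28+55=83
- A+C: mass 2+5=7, value 28+54=82
Best: 94 sci.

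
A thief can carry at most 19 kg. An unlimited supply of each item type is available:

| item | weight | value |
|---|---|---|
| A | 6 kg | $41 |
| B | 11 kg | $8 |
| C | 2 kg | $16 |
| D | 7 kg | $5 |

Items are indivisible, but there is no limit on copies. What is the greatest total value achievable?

$144

Best value-per-unit is C at 16/2, and filling with it alone uses weight 9×2=18. No mix of the others beats 9×16 = 144.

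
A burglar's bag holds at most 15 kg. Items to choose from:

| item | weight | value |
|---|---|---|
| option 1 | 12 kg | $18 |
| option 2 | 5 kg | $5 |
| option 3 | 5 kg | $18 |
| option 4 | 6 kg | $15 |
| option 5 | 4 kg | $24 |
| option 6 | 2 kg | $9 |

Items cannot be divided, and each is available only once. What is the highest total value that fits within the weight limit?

$57

Check high-value combinations within 15 kg:
- option 3+option 4+option 5: weight 5+6+4=15, value 18+15+24=57
- option 3+option 5+option 6: weight 5+4+2=11, value 18+24+9=51
- option 4+option 5+option 6: weight 6+4+2=12, value 15+24+9=48
Best: $57.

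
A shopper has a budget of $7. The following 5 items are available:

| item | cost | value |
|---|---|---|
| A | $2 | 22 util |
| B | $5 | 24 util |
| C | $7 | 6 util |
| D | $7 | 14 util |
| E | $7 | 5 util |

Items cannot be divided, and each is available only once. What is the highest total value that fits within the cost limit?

46 util

Check high-value combinations within $7:
- A+B: cost 2+5=7, value 22+24=46
- B: cost 5, value 24
- A: cost 2, value 22
- D: cost 7, value 14
Best: 46 util.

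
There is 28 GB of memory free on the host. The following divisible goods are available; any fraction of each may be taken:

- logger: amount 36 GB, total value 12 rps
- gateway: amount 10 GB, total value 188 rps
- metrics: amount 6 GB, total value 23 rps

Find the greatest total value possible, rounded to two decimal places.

Take in order of value per unit:
- gateway (188/10 per unit): all 10 → value 188, running total 188.00
- metrics (23/6 per unit): all 6 → value 23, running total 211.00
- logger (12/36 per unit): 12 of 36 → value 12×12/36 = 4.0000, running total 215.00
Total 215.00.

215.00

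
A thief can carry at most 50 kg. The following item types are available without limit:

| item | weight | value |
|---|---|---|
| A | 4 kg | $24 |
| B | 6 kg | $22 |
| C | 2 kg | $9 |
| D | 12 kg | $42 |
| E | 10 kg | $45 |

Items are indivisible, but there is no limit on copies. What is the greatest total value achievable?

$297

Best value-per-unit is A at 24/4; filling with it alone gives 12×24 = 288.
Optimal mix: 12×A + 1×C → weight 50, value 297.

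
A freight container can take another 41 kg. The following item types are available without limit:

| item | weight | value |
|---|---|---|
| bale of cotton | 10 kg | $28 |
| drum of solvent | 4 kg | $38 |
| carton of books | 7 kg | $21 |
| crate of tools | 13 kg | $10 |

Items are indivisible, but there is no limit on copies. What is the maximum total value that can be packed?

$380

Best value-per-unit is drum of solvent at 38/4, and filling with it alone uses weight 10×4=40. No mix of the others beats 10×38 = 380.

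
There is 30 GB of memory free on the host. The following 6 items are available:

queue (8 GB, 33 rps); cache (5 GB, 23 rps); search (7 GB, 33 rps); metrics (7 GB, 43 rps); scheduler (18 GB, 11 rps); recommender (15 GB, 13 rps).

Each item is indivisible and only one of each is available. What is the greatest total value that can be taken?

Check high-value combinations within 30 GB:
- queue+cache+search+metrics: memory 8+5+7+7=27, value 33+23+33+43=132
- queue+search+metrics: memory 8+7+7=22, value 33+33+43=109
- cache+search+metrics: memory 5+7+7=19, value 23+33+43=99
- queue+cache+metrics: memory 8+5+7=20, value 33+23+43=99
- queue+cache+search: memory 8+5+7=20, value 33+23+33=89
Best: 132 rps.

132 rps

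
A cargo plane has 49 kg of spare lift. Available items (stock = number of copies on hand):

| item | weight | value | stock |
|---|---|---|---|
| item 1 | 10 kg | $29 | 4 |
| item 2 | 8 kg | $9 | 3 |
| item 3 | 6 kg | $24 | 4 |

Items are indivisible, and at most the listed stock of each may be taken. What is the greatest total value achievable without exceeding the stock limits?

Top feasible selections:
- 3×item 1 + 3×item 3: weight 48, value 159
- 2×item 1 + 4×item 3: weight 44, value 154
- 4×item 1 + 1×item 3: weight 46, value 140
- 2×item 1 + 1×item 2 + 3×item 3: weight 46, value 139
Best: $159.

$159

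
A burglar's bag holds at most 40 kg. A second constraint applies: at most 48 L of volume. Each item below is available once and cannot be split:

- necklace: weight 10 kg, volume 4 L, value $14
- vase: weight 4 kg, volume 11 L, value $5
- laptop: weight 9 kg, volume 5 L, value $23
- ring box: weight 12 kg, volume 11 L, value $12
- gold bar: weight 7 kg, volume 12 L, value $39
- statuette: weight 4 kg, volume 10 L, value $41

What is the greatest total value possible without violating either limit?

$122

Feasible sets respecting both limits:
- necklace+vase+laptop+gold bar+statuette: weight 34, volume 42, value 122
- necklace+laptop+gold bar+statuette: weight 30, volume 31, value 117
- laptop+ring box+gold bar+statuette: weight 32, volume 38, value 115
Best: $122.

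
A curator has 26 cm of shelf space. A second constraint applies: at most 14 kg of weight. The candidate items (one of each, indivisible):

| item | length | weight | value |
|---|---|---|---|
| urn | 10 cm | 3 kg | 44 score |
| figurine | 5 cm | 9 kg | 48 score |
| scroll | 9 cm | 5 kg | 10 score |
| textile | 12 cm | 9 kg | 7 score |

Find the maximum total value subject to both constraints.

Feasible sets respecting both limits:
- urn+figurine: length 15, weight 12, value 92
- figurine+scroll: length 14, weight 14, value 58
- urn+scroll: length 19, weight 8, value 54
Best: 92 score.

92 score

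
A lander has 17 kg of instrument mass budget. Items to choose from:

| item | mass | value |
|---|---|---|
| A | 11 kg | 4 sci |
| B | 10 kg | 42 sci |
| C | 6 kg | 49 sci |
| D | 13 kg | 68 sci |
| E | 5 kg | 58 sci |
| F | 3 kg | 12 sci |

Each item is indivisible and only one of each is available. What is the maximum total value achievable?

119 sci

Check high-value combinations within 17 kg:
- C+E+F: mass 6+5+3=14, value 49+58+12=119
- C+E: mass 6+5=11, value 49+58=107
- B+E: mass 10+5=15, value 42+58=100
Best: 119 sci.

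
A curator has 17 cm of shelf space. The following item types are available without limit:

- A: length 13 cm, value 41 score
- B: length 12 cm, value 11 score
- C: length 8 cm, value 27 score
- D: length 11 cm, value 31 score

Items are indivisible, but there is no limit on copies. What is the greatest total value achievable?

54 score

Best value-per-unit is C at 27/8, and filling with it alone uses length 2×8=16. No mix of the others beats 2×27 = 54.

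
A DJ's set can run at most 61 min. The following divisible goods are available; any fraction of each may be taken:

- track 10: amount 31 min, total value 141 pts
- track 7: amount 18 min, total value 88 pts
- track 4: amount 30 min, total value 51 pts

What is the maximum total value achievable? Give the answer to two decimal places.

Take in order of value per unit:
- track 7 (88/18 per unit): all 18 → value 88, running total 88.00
- track 10 (141/31 per unit): all 31 → value 141, running total 229.00
- track 4 (51/30 per unit): 12 of 30 → value 12×51/30 = 20.4000, running total 249.40
Total 249.40.

249.40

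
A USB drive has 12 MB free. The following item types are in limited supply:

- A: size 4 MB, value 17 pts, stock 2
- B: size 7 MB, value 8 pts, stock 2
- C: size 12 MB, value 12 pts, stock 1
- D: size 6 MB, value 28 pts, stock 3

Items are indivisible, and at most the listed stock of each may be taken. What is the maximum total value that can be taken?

56 pts

Best selections within size 12 and stock limits:
- 2×D: size 12, value 56
- 1×A + 1×D: size 10, value 45
- 2×A: size 8, value 34
- 1×D: size 6, value 28
Best: 56 pts.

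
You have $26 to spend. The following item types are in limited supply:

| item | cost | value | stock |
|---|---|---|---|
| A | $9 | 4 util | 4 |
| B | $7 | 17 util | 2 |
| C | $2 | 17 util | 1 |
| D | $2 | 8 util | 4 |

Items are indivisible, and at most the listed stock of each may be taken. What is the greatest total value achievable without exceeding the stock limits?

83 util

Best selections within cost 26 and stock limits:
- 2×B + 1×C + 4×D: cost 24, value 83
- 2×B + 1×C + 3×D: cost 22, value 75
Best: 83 util.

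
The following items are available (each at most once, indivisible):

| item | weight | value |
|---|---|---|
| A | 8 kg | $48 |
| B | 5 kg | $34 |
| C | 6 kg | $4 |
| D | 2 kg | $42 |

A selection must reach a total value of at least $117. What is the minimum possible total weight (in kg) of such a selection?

Subsets with value ≥ 117, sorted by total weight:
- A+B+D: weight 15, value 124
- A+B+C+D: weight 21, value 128
Minimum weight: 15 kg.

15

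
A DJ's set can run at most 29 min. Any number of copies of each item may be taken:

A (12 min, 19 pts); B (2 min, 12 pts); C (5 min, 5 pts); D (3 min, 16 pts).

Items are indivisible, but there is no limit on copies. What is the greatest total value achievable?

Best value-per-unit is B at 12/2; filling with it alone gives 14×12 = 168.
Optimal mix: 13×B + 1×D → duration 29, value 172.

172 pts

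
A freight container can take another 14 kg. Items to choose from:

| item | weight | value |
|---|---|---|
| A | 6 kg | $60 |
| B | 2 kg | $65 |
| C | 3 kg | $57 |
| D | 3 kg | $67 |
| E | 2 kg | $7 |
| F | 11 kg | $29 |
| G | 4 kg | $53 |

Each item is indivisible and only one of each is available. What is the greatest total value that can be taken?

$249

Check high-value combinations within 14 kg:
- A+B+C+D: weight 6+2+3+3=14, value 60+65+57+67=249
- B+C+D+E+G: weight 2+3+3+2+4=14, value 65+57+67+7+53=249
- B+C+D+G: weight 2+3+3+4=12, value 65+57+67+53=242
- A+B+D+E: weight 6+2+3+2=13, value 60+65+67+7=199
- B+C+D+E: weight 2+3+3+2=10, value 65+57+67+7=196
Best: $249.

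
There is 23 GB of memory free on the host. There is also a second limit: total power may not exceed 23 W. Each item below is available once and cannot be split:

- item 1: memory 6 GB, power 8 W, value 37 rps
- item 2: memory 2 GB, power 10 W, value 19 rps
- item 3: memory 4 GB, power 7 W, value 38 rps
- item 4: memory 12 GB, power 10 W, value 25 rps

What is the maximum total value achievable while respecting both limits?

Feasible sets respecting both limits:
- item 1+item 3: memory 10, power 15, value 75
- item 3+item 4: memory 16, power 17, value 63
- item 1+item 4: memory 18, power 18, value 62
- item 2+item 3: memory 6, power 17, value 57
Best: 75 rps.

75 rps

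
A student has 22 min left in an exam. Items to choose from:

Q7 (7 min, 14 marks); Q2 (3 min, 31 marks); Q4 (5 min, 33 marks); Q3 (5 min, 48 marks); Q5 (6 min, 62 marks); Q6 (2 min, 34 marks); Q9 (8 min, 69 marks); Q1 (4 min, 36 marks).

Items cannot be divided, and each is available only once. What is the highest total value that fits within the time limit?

218 marks

This is a 0/1 knapsack; check combinations near the capacity.
- Q2+Q3+Q6+Q9+Q1: time 3+5+2+8+4=22, value 31+48+34+69+36=218
- Q3+Q5+Q6+Q9: time 5+6+2+8=21, value 48+62+34+69=213
- Q4+Q3+Q5+Q6+Q1: time 5+5+6+2+4=22, value 33+48+62+34+36=213
- Q2+Q3+Q5+Q6+Q1: time 3+5+6+2+4=20, value 31+48+62+34+36=211
- Q2+Q3+Q5+Q9: time 3+5+6+8=22, value 31+48+62+69=210
Best: 218 marks.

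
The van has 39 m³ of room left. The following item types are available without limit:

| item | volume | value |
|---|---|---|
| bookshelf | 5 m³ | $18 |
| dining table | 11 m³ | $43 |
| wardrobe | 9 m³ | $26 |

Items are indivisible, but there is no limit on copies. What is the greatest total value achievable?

$147

Best value-per-unit is dining table at 43/11; filling with it alone gives 3×43 = 129.
Optimal mix: 1×bookshelf + 3×dining table → volume 38, value 147.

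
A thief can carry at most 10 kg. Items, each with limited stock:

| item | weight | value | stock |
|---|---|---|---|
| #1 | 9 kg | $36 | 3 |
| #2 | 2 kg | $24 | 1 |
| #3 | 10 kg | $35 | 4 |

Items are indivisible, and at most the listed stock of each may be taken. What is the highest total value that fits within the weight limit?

Best selections within weight 10 and stock limits:
- 1×#1: weight 9, value 36
- 1×#3: weight 10, value 35
- 1×#2: weight 2, value 24
Best: $36.

$36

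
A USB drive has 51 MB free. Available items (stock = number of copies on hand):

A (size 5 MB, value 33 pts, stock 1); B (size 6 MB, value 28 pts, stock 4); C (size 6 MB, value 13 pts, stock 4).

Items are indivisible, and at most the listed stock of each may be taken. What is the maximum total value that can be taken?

184 pts

Top feasible selections:
- 1×A + 4×B + 3×C: size 47, value 184
- 1×A + 4×B + 2×C: size 41, value 171
- 1×A + 3×B + 4×C: size 47, value 169
Best: 184 pts.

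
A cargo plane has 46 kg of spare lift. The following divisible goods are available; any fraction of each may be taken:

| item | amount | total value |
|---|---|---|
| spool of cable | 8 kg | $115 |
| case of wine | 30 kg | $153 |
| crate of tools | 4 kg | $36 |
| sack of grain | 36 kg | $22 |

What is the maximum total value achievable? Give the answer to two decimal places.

306.44

Take in order of value per unit:
- spool of cable (115/8 per unit): all 8 → value 115, running total 115.00
- crate of tools (36/4 per unit): all 4 → value 36, running total 151.00
- case of wine (153/30 per unit): all 30 → value 153, running total 304.00
- sack of grain (22/36 per unit): 4 of 36 → value 4×22/36 = 2.4444, running total 306.44
Total 306.44.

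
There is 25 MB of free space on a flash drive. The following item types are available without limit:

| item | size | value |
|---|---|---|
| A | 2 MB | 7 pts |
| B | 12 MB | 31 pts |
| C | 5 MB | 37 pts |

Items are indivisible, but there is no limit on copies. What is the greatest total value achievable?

Best value-per-unit is C at 37/5, and filling with it alone uses size 5×5=25. No mix of the others beats 5×37 = 185.

185 pts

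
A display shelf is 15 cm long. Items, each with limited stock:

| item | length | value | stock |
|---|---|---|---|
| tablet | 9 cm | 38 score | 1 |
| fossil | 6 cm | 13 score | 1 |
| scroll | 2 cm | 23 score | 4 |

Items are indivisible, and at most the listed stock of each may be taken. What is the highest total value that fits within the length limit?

107 score

Best selections within length 15 and stock limits:
- 1×tablet + 3×scroll: length 15, value 107
- 1×fossil + 4×scroll: length 14, value 105
Best: 107 score.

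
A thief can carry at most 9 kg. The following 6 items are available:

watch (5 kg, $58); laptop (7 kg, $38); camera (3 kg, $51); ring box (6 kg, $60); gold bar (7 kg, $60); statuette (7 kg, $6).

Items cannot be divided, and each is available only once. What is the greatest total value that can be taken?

Check high-value combinations within 9 kg:
- camera+ring box: weight 3+6=9, value 51+60=111
- watch+camera: weight 5+3=8, value 58+51=109
- ring box: weight 6, value 60
- gold bar: weight 7, value 60
- watch: weight 5, value 58
Best: $111.

$111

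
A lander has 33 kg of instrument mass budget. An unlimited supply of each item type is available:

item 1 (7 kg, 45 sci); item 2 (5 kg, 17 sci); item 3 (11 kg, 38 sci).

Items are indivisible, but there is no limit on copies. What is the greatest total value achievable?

Best value-per-unit is item 1 at 45/7; filling with it alone gives 4×45 = 180.
Optimal mix: 4×item 1 + 1×item 2 → mass 33, value 197.

197 sci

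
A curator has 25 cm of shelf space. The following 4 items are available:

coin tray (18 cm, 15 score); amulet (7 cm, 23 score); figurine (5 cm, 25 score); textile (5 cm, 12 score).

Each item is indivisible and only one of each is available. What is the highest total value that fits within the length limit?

Check high-value combinations within 25 cm:
- amulet+figurine+textile: length 7+5+5=17, value 23+25+12=60
- amulet+figurine: length 7+5=12, value 23+25=48
- coin tray+figurine: length 18+5=23, value 15+25=40
Best: 60 score.

60 score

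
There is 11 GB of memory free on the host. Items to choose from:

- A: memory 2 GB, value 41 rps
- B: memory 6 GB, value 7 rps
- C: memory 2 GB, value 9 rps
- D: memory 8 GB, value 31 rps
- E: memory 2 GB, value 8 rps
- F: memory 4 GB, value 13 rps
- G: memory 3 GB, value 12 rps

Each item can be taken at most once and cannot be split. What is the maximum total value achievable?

This is a 0/1 knapsack; check combinations near the capacity.
- A+C+F+G: memory 2+2+4+3=11, value 41+9+13+12=75
- A+E+F+G: memory 2+2+4+3=11, value 41+8+13+12=74
- A+D: memory 2+8=10, value 41+31=72
- A+C+E+F: memory 2+2+2+4=10, value 41+9+8+13=71
- A+C+E+G: memory 2+2+2+3=9, value 41+9+8+12=70
Best: 75 rps.

75 rps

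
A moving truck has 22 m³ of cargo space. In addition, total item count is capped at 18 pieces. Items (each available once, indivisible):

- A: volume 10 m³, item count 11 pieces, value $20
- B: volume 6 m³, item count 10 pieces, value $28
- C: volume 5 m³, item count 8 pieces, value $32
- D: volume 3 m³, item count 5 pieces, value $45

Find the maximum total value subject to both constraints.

$77

Feasible sets respecting both limits:
- C+D: volume 8, item count 13, value 77
- B+D: volume 9, item count 15, value 73
- A+D: volume 13, item count 16, value 65
- B+C: volume 11, item count 18, value 60
Best: $77.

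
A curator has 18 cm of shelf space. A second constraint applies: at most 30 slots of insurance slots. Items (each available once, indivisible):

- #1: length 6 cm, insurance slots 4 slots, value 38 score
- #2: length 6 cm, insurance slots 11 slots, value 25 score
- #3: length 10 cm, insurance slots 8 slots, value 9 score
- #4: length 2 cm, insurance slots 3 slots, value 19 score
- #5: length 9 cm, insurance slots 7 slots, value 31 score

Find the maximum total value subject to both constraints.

88 score

Feasible sets respecting both limits:
- #1+#4+#5: length 17, insurance slots 14, value 88
- #1+#2+#4: length 14, insurance slots 18, value 82
- #2+#4+#5: length 17, insurance slots 21, value 75
Best: 88 score.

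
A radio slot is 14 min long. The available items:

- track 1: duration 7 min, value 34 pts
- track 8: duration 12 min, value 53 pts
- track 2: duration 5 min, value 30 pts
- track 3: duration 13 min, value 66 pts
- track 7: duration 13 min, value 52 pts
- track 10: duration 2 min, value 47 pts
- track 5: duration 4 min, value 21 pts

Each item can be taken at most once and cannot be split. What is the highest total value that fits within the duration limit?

111 pts

This is a 0/1 knapsack; check combinations near the capacity.
- track 1+track 2+track 10: duration 7+5+2=14, value 34+30+47=111
- track 1+track 10+track 5: duration 7+2+4=13, value 34+47+21=102
- track 8+track 10: duration 12+2=14, value 53+47=100
Best: 111 pts.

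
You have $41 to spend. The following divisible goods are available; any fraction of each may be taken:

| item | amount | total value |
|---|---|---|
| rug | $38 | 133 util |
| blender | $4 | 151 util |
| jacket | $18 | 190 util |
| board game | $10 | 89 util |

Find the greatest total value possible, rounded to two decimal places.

461.50

Take in order of value per unit:
- blender (151/4 per unit): all 4 → value 151, running total 151.00
- jacket (190/18 per unit): all 18 → value 190, running total 341.00
- board game (89/10 per unit): all 10 → value 89, running total 430.00
- rug (133/38 per unit): 9 of 38 → value 9×133/38 = 31.5000, running total 461.50
Total 461.50.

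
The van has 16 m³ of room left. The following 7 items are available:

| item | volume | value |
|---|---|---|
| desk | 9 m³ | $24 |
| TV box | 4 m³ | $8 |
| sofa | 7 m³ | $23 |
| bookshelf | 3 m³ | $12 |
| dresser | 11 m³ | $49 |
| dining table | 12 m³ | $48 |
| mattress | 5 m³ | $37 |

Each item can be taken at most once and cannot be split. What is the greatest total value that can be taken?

Check high-value combinations within 16 m³:
- dresser+mattress: volume 11+5=16, value 49+37=86
- sofa+bookshelf+mattress: volume 7+3+5=15, value 23+12+37=72
- TV box+sofa+mattress: volume 4+7+5=16, value 8+23+37=68
Best: $86.

$86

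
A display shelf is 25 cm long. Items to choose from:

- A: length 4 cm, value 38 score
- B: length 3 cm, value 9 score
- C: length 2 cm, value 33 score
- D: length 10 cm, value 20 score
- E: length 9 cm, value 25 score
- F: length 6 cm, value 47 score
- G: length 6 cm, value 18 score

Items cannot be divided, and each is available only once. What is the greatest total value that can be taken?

Check high-value combinations within 25 cm:
- A+B+C+E+F: length 4+3+2+9+6=24, value 38+9+33+25+47=152
- A+B+C+D+F: length 4+3+2+10+6=25, value 38+9+33+20+47=147
- A+B+C+F+G: length 4+3+2+6+6=21, value 38+9+33+47+18=145
- A+C+E+F: length 4+2+9+6=21, value 38+33+25+47=143
Best: 152 score.

152 score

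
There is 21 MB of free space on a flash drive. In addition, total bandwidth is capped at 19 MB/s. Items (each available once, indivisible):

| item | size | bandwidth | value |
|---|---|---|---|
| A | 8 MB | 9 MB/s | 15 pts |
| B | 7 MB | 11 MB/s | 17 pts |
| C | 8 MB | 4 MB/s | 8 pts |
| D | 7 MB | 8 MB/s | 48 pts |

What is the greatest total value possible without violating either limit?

Feasible sets respecting both limits:
- B+D: size 14, bandwidth 19, value 65
- A+D: size 15, bandwidth 17, value 63
- C+D: size 15, bandwidth 12, value 56
- D: size 7, bandwidth 8, value 48
Best: 65 pts.

65 pts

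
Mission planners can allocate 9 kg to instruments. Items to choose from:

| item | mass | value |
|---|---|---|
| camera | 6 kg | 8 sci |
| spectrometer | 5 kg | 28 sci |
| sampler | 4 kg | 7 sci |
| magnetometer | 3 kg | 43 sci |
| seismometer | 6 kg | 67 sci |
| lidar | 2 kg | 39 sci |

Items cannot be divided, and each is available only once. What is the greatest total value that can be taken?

110 sci

Check high-value combinations within 9 kg:
- magnetometer+seismometer: mass 3+6=9, value 43+67=110
- seismometer+lidar: mass 6+2=8, value 67+39=106
- sampler+magnetometer+lidar: mass 4+3+2=9, value 7+43+39=89
- magnetometer+lidar: mass 3+2=5, value 43+39=82
- spectrometer+magnetometer: mass 5+3=8, value 28+43=71
Best: 110 sci.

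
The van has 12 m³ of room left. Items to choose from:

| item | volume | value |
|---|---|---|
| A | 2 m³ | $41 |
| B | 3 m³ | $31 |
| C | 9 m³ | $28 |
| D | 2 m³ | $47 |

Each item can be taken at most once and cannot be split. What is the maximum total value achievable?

$119

Check high-value combinations within 12 m³:
- A+B+D: volume 2+3+2=7, value 41+31+47=119
- A+D: volume 2+2=4, value 41+47=88
- B+D: volume 3+2=5, value 31+47=78
- C+D: volume 9+2=11, value 28+47=75
- A+B: volume 2+3=5, value 41+31=72
Best: $119.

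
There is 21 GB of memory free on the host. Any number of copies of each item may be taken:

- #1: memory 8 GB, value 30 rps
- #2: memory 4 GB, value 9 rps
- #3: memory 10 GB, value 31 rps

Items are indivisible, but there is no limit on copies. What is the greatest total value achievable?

Best value-per-unit is #1 at 30/8; filling with it alone gives 2×30 = 60.
Optimal mix: 2×#1 + 1×#2 → memory 20, value 69.

69 rps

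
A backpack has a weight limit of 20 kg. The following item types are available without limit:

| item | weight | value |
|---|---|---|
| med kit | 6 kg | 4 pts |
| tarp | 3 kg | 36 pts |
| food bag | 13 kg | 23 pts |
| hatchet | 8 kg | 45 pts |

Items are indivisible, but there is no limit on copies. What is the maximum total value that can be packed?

Best value-per-unit is tarp at 36/3, and filling with it alone uses weight 6×3=18. No mix of the others beats 6×36 = 216.

216 pts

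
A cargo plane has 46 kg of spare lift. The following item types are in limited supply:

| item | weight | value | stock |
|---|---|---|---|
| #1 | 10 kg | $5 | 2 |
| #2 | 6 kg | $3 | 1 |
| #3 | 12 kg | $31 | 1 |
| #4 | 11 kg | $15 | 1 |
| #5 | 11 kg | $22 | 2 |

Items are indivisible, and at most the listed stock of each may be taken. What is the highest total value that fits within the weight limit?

$90

Best selections within weight 46 and stock limits:
- 1×#3 + 1×#4 + 2×#5: weight 45, value 90
- 1×#1 + 1×#3 + 2×#5: weight 44, value 80
Best: $90.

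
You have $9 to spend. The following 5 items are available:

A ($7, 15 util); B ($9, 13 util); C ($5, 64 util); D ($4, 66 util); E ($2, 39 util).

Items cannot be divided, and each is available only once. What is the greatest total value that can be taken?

This is a 0/1 knapsack; check combinations near the capacity.
- C+D: cost 5+4=9, value 64+66=130
- D+E: cost 4+2=6, value 66+39=105
- C+E: cost 5+2=7, value 64+39=103
- D: cost 4, value 66
- C: cost 5, value 64
Best: 130 util.

130 util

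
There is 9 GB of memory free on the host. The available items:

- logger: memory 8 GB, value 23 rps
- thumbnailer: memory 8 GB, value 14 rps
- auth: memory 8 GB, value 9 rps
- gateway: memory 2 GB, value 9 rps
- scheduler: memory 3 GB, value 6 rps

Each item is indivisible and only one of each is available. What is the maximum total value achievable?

23 rps

Check high-value combinations within 9 GB:
- logger: memory 8, value 23
- gateway+scheduler: memory 2+3=5, value 9+6=15
- thumbnailer: memory 8, value 14
- gateway: memory 2, value 9
- auth: memory 8, value 9
Best: 23 rps.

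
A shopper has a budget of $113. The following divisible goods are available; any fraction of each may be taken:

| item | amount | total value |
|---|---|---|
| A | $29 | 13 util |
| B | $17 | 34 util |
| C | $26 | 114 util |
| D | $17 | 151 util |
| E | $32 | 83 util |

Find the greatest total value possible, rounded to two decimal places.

Take in order of value per unit:
- D (151/17 per unit): all 17 → value 151, running total 151.00
- C (114/26 per unit): all 26 → value 114, running total 265.00
- E (83/32 per unit): all 32 → value 83, running total 348.00
- B (34/17 per unit): all 17 → value 34, running total 382.00
- A (13/29 per unit): 21 of 29 → value 21×13/29 = 9.4138, running total 391.41
Total 391.41.

391.41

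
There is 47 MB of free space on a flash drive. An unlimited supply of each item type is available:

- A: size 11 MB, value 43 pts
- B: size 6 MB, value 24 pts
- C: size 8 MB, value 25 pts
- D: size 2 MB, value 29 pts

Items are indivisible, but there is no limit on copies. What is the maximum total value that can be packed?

667 pts

Best value-per-unit is D at 29/2, and filling with it alone uses size 23×2=46. No mix of the others beats 23×29 = 667.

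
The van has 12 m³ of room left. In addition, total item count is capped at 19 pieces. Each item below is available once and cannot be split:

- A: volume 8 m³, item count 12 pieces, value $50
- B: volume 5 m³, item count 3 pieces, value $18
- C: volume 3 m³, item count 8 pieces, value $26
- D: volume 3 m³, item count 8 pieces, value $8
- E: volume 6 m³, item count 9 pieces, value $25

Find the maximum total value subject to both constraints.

$52

Feasible sets respecting both limits:
- B+C+D: volume 11, item count 19, value 52
- C+E: volume 9, item count 17, value 51
- A: volume 8, item count 12, value 50
- B+C: volume 8, item count 11, value 44
Best: $52.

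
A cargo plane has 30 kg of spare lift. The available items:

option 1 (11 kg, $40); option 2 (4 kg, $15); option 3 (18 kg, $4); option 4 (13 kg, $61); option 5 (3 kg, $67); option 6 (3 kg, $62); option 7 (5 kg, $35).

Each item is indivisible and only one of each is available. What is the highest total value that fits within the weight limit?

Check high-value combinations within 30 kg:
- option 2+option 4+option 5+option 6+option 7: weight 4+13+3+3+5=28, value 15+61+67+62+35=240
- option 1+option 4+option 5+option 6: weight 11+13+3+3=30, value 40+61+67+62=230
- option 4+option 5+option 6+option 7: weight 13+3+3+5=24, value 61+67+62+35=225
Best: $240.

$240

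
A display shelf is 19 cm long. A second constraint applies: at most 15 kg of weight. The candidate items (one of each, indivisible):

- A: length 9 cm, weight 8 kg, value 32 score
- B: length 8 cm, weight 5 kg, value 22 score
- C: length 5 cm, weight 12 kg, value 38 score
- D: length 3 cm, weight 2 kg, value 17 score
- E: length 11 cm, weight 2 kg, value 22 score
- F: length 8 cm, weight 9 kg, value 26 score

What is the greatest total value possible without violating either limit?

Feasible sets respecting both limits:
- C+E: length 16, weight 14, value 60
- C+D: length 8, weight 14, value 55
- A+B: length 17, weight 13, value 54
- A+D: length 12, weight 10, value 49
Best: 60 score.

60 score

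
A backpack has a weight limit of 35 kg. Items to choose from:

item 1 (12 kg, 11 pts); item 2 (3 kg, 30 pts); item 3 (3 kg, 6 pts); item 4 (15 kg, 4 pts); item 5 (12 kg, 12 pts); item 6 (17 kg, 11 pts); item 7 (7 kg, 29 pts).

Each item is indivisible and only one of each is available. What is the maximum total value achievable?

This is a 0/1 knapsack; check combinations near the capacity.
- item 1+item 2+item 5+item 7: weight 12+3+12+7=34, value 11+30+12+29=82
- item 2+item 3+item 5+item 7: weight 3+3+12+7=25, value 30+6+12+29=77
- item 1+item 2+item 3+item 7: weight 12+3+3+7=25, value 11+30+6+29=76
- item 2+item 3+item 6+item 7: weight 3+3+17+7=30, value 30+6+11+29=76
- item 2+item 5+item 7: weight 3+12+7=22, value 30+12+29=71
Best: 82 pts.

82 pts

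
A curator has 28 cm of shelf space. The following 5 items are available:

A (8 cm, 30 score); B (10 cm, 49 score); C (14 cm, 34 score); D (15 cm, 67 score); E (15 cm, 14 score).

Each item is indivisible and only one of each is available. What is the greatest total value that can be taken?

Check high-value combinations within 28 cm:
- B+D: length 10+15=25, value 49+67=116
- A+D: length 8+15=23, value 30+67=97
- B+C: length 10+14=24, value 49+34=83
Best: 116 score.

116 score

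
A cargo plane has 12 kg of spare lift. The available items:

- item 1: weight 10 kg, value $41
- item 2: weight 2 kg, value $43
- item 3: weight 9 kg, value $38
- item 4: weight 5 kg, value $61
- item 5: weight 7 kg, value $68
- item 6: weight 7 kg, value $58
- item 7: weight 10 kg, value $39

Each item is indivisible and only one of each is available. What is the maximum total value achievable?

Check high-value combinations within 12 kg:
- item 4+item 5: weight 5+7=12, value 61+68=129
- item 4+item 6: weight 5+7=12, value 61+58=119
- item 2+item 5: weight 2+7=9, value 43+68=111
Best: $129.

$129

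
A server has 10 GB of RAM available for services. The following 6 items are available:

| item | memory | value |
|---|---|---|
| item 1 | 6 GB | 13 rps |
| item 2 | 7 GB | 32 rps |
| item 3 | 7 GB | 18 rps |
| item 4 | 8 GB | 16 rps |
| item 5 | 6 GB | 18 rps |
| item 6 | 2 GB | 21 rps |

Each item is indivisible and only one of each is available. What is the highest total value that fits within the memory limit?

53 rps

Check high-value combinations within 10 GB:
- item 2+item 6: memory 7+2=9, value 32+21=53
- item 5+item 6: memory 6+2=8, value 18+21=39
- item 3+item 6: memory 7+2=9, value 18+21=39
- item 4+item 6: memory 8+2=10, value 16+21=37
- item 1+item 6: memory 6+2=8, value 13+21=34
Best: 53 rps.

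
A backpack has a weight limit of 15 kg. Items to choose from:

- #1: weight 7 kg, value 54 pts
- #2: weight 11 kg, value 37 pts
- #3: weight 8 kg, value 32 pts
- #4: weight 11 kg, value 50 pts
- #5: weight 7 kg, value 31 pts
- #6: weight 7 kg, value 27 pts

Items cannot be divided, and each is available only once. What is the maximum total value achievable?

Check high-value combinations within 15 kg:
- #1+#3: weight 7+8=15, value 54+32=86
- #1+#5: weight 7+7=14, value 54+31=85
- #1+#6: weight 7+7=14, value 54+27=81
Best: 86 pts.

86 pts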